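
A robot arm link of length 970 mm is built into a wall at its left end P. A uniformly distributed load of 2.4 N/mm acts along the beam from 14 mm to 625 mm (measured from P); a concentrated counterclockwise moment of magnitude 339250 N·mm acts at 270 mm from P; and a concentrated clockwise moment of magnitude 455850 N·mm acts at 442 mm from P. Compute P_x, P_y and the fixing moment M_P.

Resultant of the distributed load: 2.4 × 611 = 1466.4 N at 319.5 mm from P.
ΣF_x = 0: P_x = 0.
ΣF_y = 0: P_y − 2.4·611 = 0 → P_y = 1466 N.
ΣM about P: M_P − (2.4·611)·319.5 + 339250 − 455850 = 0 → M_P = 585100 N·mm.

P_x = 0, P_y = 1466 N, M_P = 585100 N·mm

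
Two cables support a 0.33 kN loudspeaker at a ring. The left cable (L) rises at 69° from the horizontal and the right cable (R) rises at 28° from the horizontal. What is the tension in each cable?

T_L = 0.2936 kN, T_R = 0.1191 kN

ΣF_x = 0: −T_L·cos69° + T_R·cos28° = 0 → T_R = 0.405877·T_L.
ΣF_y = 0: T_L·sin69° + T_R·sin28° = 0.33.
Substitute: T_L·(0.93358 + 0.405877·0.469472) = 0.33 → T_L = 0.293561 ≈ 0.2936 kN.
Then T_R = 0.405877 × 0.293561 = 0.1191 kN.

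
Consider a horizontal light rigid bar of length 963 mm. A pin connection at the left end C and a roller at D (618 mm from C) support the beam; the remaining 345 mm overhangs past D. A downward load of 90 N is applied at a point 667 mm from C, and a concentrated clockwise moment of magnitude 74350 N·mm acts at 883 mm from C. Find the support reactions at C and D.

ΣM about C: D_y·618 − 90·667 − 74350 = 0 → D_y = 134380/618 = 217.443 ≈ 217.4 N.
ΣF_y = 0: C_y + 217.443 − 90 = 0 → C_y = -127.4 N.
ΣF_x = 0: no horizontal applied forces, so C_x = 0.

C_x = 0, C_y = -127.4 N, D_y = 217.4 N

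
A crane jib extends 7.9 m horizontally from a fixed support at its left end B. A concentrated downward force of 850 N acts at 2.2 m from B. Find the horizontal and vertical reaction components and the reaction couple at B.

ΣF_x = 0: B_x = 0.
ΣF_y = 0: B_y − 850 = 0 → B_y = 850.0 N.
ΣM about B: M_B − 850·2.2 = 0 → M_B = 1870 N·m.

B_x = 0, B_y = 850.0 N, M_B = 1870 N·m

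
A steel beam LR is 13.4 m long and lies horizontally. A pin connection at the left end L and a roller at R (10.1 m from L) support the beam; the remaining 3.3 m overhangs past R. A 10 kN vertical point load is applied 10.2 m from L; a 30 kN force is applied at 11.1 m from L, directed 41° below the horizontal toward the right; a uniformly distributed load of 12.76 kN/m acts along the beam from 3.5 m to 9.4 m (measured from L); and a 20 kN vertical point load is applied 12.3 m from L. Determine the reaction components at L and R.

L_x = -22.64 kN, L_y = 20.80 kN, R_y = 104.2 kN

Resultant of the distributed load: 12.76 × 5.9 = 75.284 kN at 6.45 m from L.
ΣM about L: R_y·10.1 − 10·10.2 − 30·sin41°·11.1 − (12.76·5.9)·6.45 − 20·12.3 = 0 → R_y = 1052.05/10.1 = 104.163 ≈ 104.2 kN.
ΣF_y = 0: L_y + 104.163 − 10 − 30·sin41° − 12.76·5.9 − 20 = 0 → L_y = 20.80 kN.
ΣF_x = 0: L_x + 30·cos41° = 0 → L_x = -22.64 kN.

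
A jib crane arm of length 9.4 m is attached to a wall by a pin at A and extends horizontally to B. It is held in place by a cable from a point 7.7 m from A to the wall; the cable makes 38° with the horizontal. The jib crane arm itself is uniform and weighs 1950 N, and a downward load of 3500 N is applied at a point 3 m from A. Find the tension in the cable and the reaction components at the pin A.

T = 4148 N, A_x = 3269 N, A_y = 2896 N

ΣM about A: T·sin38°·7.7 − 1950·4.7 − 3500·3 = 0 → T = 19665/(7.7·0.615661) = 4148.22 ≈ 4148 N.
ΣF_x = 0: A_x − T·cos38° = 0 → A_x = 4148.22 × 0.788011 = 3269 N.
ΣF_y = 0: A_y + T·sin38° − 1950 − 3500 = 0 → A_y = 5450 − 4148.22 × 0.615661 = 2896 N.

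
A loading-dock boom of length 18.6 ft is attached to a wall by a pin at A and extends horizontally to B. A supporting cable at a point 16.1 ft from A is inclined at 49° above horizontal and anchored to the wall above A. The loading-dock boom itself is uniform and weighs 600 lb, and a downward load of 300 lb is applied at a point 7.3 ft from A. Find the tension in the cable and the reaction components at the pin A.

T = 639.5 lb, A_x = 419.5 lb, A_y = 417.4 lb

ΣM about A: T·sin49°·16.1 − 600·9.3 − 300·7.3 = 0 → T = 7770/(16.1·0.75471) = 639.462 ≈ 639.5 lb.
ΣF_x = 0: A_x − T·cos49° = 0 → A_x = 639.462 × 0.656059 = 419.5 lb.
ΣF_y = 0: A_y + T·sin49° − 600 − 300 = 0 → A_y = 900 − 639.462 × 0.75471 = 417.4 lb.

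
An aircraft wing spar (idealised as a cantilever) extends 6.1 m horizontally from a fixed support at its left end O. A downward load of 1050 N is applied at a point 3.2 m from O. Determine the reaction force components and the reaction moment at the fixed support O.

ΣF_x = 0: O_x = 0.
ΣF_y = 0: O_y − 1050 = 0 → O_y = 1050 N.
ΣM about O: M_O − 1050·3.2 = 0 → M_O = 3360 N·m.

O_x = 0, O_y = 1050 N, M_O = 3360 N·m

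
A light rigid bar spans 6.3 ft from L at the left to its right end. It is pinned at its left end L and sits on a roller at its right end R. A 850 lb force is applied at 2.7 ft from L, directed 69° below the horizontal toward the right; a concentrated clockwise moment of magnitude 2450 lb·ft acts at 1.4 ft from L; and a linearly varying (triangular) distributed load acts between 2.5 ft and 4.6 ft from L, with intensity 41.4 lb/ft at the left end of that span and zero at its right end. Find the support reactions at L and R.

L_x = -304.6 lb, L_y = 85.95 lb, R_y = 751.1 lb

Resultant of the triangular load: ½ × 41.4 × 2.1 = 43.47 lb, acting at 3.2 ft from L (one-third of the span from the peak).
Taking moments about L: R_y·6.3 − 850·sin69°·2.7 − 2450 − (½·41.4·2.1)·3.2 = 0 → R_y = 4731.67/6.3 = 751.059 ≈ 751.1 lb.
ΣF_y = 0: L_y + 751.059 − 850·sin69° − ½·41.4·2.1 = 0 → L_y = 85.95 lb.
ΣF_x = 0: L_x + 850·cos69° = 0 → L_x = -304.6 lb.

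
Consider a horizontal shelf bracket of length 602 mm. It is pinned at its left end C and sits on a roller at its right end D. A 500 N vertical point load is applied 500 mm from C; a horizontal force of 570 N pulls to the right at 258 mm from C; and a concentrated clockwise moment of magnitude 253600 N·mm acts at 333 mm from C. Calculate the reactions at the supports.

Moments about C: D_y·602 − 500·500 − 253600 = 0 → D_y = 503600/602 = 836.545 ≈ 836.5 N.
ΣF_y = 0: C_y + 836.545 − 500 = 0 → C_y = -336.5 N.
ΣF_x = 0: C_x + 570 = 0 → C_x = -570.0 N.

C_x = -570.0 N, C_y = -336.5 N, D_y = 836.5 N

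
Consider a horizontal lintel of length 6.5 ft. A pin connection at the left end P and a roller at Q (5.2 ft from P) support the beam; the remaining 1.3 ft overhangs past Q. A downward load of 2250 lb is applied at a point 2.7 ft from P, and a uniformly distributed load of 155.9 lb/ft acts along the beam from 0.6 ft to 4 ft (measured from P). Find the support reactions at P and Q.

Resultant of the distributed load: 155.9 × 3.4 = 530.06 lb at 2.3 ft from P.
Moments about P: Q_y·5.2 − 2250·2.7 − (155.9·3.4)·2.3 = 0 → Q_y = 7294.138/5.2 = 1402.72 ≈ 1403 lb.
ΣF_y = 0: P_y + 1402.72 − 2250 − 155.9·3.4 = 0 → P_y = 1377 lb.
ΣF_x = 0: no horizontal applied forces, so P_x = 0.

P_x = 0, P_y = 1377 lb, Q_y = 1403 lb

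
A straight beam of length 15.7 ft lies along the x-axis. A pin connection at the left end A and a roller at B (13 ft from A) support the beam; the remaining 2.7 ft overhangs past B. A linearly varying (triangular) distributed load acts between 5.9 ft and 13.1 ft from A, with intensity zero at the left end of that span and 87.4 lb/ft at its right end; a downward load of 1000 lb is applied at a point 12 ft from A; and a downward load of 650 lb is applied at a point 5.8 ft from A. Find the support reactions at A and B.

A_x = 0, A_y = 492.6 lb, B_y = 1472 lb

Resultant of the triangular load: ½ × 87.4 × 7.2 = 314.64 lb, acting at 10.7 ft from A (one-third of the span from the peak).
Taking moments about A: B_y·13 − (½·87.4·7.2)·10.7 − 1000·12 − 650·5.8 = 0 → B_y = 19136.648/13 = 1472.05 ≈ 1472 lb.
ΣF_y = 0: A_y + 1472.05 − ½·87.4·7.2 − 1000 − 650 = 0 → A_y = 492.6 lb.
ΣF_x = 0: no horizontal applied forces, so A_x = 0.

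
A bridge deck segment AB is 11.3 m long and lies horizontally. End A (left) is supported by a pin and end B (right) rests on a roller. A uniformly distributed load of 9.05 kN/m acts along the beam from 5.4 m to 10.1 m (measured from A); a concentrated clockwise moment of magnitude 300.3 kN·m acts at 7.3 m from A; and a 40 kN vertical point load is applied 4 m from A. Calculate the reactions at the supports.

Resultant of the distributed load: 9.05 × 4.7 = 42.535 kN at 7.75 m from A.
Moments about A: B_y·11.3 − (9.05·4.7)·7.75 − 300.3 − 40·4 = 0 → B_y = 789.94625/11.3 = 69.9067 ≈ 69.91 kN.
ΣF_y = 0: A_y + 69.9067 − 9.05·4.7 − 40 = 0 → A_y = 12.63 kN.
ΣF_x = 0: no horizontal applied forces, so A_x = 0.

A_x = 0, A_y = 12.63 kN, B_y = 69.91 kN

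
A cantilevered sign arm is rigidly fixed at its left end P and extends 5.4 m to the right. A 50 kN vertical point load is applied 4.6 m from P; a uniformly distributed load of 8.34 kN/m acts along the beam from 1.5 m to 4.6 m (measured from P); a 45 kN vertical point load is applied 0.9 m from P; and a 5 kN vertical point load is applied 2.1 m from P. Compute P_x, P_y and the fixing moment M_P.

Resultant of the distributed load: 8.34 × 3.1 = 25.854 kN at 3.05 m from P.
ΣF_x = 0: P_x = 0.
ΣF_y = 0: P_y − 50 − 8.34·3.1 − 45 − 5 = 0 → P_y = 125.9 kN.
ΣM about P: M_P − 50·4.6 − (8.34·3.1)·3.05 − 45·0.9 − 5·2.1 = 0 → M_P = 359.9 kN·m.

P_x = 0, P_y = 125.9 kN, M_P = 359.9 kN·m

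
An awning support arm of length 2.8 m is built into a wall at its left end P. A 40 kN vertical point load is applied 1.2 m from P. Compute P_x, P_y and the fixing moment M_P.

ΣF_x = 0: P_x = 0.
ΣF_y = 0: P_y − 40 = 0 → P_y = 40.00 kN.
ΣM about P: M_P − 40·1.2 = 0 → M_P = 48.00 kN·m.

P_x = 0, P_y = 40.00 kN, M_P = 48.00 kN·m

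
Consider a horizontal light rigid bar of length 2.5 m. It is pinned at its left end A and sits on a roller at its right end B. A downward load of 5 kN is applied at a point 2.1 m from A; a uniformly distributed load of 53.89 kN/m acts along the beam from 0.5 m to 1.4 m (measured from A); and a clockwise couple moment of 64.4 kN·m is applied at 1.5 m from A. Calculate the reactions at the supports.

A_x = 0, A_y = 5.111 kN, B_y = 48.39 kN

Resultant of the distributed load: 53.89 × 0.9 = 48.501 kN at 0.95 m from A.
Taking moments about A: B_y·2.5 − 5·2.1 − (53.89·0.9)·0.95 − 64.4 = 0 → B_y = 120.97595/2.5 = 48.3904 ≈ 48.39 kN.
ΣF_y = 0: A_y + 48.3904 − 5 − 53.89·0.9 = 0 → A_y = 5.111 kN.
ΣF_x = 0: no horizontal applied forces, so A_x = 0.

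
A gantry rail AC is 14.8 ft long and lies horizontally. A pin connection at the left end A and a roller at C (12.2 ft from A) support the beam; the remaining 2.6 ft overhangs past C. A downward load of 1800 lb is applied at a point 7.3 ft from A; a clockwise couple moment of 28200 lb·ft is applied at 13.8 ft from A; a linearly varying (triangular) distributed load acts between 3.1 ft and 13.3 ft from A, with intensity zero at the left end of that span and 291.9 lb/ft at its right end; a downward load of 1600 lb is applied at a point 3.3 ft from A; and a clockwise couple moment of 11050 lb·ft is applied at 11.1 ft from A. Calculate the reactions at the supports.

A_x = 0, A_y = -1046 lb, C_y = 5935 lb

Resultant of the triangular load: ½ × 291.9 × 10.2 = 1488.69 lb, acting at 9.9 ft from A (one-third of the span from the peak).
Moments about A: C_y·12.2 − 1800·7.3 − 28200 − (½·291.9·10.2)·9.9 − 1600·3.3 − 11050 = 0 → C_y = 72408.031/12.2 = 5935.08 ≈ 5935 lb.
ΣF_y = 0: A_y + 5935.08 − 1800 − ½·291.9·10.2 − 1600 = 0 → A_y = -1046 lb.
ΣF_x = 0: no horizontal applied forces, so A_x = 0.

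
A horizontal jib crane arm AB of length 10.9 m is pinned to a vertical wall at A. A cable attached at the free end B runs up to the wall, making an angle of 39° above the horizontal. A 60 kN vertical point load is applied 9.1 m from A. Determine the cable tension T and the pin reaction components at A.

ΣM about A: T·sin39°·10.9 − 60·9.1 = 0 → T = 546/(10.9·0.62932) = 79.5966 ≈ 79.60 kN.
ΣF_x = 0: A_x − T·cos39° = 0 → A_x = 79.5966 × 0.777146 = 61.86 kN.
ΣF_y = 0: A_y + T·sin39° − 60 = 0 → A_y = 60 − 79.5966 × 0.62932 = 9.908 kN.

T = 79.60 kN, A_x = 61.86 kN, A_y = 9.908 kN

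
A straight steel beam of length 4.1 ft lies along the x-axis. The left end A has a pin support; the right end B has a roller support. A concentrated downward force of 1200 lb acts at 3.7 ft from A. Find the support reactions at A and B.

ΣM about A: B_y·4.1 − 1200·3.7 = 0 → B_y = 4440/4.1 = 1082.93 ≈ 1083 lb.
ΣF_y = 0: A_y + 1082.93 − 1200 = 0 → A_y = 117.1 lb.
ΣF_x = 0: no horizontal applied forces, so A_x = 0.

A_x = 0, A_y = 117.1 lb, B_y = 1083 lb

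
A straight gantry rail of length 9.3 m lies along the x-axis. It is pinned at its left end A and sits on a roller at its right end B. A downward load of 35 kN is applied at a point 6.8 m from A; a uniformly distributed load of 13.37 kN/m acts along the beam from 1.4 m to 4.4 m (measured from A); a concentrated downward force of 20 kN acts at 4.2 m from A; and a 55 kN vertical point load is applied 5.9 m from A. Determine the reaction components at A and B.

Resultant of the distributed load: 13.37 × 3 = 40.11 kN at 2.9 m from A.
Taking moments about A: B_y·9.3 − 35·6.8 − (13.37·3)·2.9 − 20·4.2 − 55·5.9 = 0 → B_y = 762.819/9.3 = 82.0235 ≈ 82.02 kN.
ΣF_y = 0: A_y + 82.0235 − 35 − 13.37·3 − 20 − 55 = 0 → A_y = 68.09 kN.
ΣF_x = 0: no horizontal applied forces, so A_x = 0.

A_x = 0, A_y = 68.09 kN, B_y = 82.02 kN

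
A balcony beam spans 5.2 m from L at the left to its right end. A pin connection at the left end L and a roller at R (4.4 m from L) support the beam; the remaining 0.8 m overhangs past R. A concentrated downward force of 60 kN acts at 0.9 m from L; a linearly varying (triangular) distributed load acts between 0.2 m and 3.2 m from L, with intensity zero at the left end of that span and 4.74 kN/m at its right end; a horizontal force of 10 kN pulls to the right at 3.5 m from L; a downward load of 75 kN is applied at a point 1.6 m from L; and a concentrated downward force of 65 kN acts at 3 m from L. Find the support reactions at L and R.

L_x = -10.00 kN, L_y = 119.7 kN, R_y = 87.42 kN

Resultant of the triangular load: ½ × 4.74 × 3 = 7.11 kN, acting at 2.2 m from L (one-third of the span from the peak).
ΣM about L: R_y·4.4 − 60·0.9 − (½·4.74·3)·2.2 − 75·1.6 − 65·3 = 0 → R_y = 384.642/4.4 = 87.4186 ≈ 87.42 kN.
ΣF_y = 0: L_y + 87.4186 − 60 − ½·4.74·3 − 75 − 65 = 0 → L_y = 119.7 kN.
ΣF_x = 0: L_x + 10 = 0 → L_x = -10.00 kN.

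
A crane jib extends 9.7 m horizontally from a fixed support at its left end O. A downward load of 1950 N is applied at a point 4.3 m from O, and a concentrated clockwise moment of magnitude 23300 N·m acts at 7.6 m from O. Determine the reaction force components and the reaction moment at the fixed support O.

O_x = 0, O_y = 1950 N, M_O = 31680 N·m

ΣF_x = 0: O_x = 0.
ΣF_y = 0: O_y − 1950 = 0 → O_y = 1950 N.
ΣM about O: M_O − 1950·4.3 − 23300 = 0 → M_O = 31680 N·m.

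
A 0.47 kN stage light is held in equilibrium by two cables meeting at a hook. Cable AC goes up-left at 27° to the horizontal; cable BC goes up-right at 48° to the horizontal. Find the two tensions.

ΣF_x = 0: −T_AC·cos27° + T_BC·cos48° = 0 → T_BC = 1.33159·T_AC.
ΣF_y = 0: T_AC·sin27° + T_BC·sin48° = 0.47.
Substitute: T_AC·(0.45399 + 1.33159·0.743145) = 0.47 → T_AC = 0.325585 ≈ 0.3256 kN.
Then T_BC = 1.33159 × 0.325585 = 0.4335 kN.

T_AC = 0.3256 kN, T_BC = 0.4335 kN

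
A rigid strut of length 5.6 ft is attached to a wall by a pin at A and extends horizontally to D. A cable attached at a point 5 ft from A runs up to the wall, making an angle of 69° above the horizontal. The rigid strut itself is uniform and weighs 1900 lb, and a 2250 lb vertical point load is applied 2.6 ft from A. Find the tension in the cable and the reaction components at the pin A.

ΣM about A: T·sin69°·5 − 1900·2.8 − 2250·2.6 = 0 → T = 11170/(5·0.93358) = 2392.94 ≈ 2393 lb.
ΣF_x = 0: A_x − T·cos69° = 0 → A_x = 2392.94 × 0.358368 = 857.6 lb.
ΣF_y = 0: A_y + T·sin69° − 1900 − 2250 = 0 → A_y = 4150 − 2392.94 × 0.93358 = 1916 lb.

T = 2393 lb, A_x = 857.6 lb, A_y = 1916 lb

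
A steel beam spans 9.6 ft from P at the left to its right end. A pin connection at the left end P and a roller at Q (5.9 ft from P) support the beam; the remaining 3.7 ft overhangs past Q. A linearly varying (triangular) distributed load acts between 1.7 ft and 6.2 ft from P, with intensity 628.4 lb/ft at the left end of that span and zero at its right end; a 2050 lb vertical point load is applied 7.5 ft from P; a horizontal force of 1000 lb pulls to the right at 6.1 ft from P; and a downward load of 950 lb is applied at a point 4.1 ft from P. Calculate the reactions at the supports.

Resultant of the triangular load: ½ × 628.4 × 4.5 = 1413.9 lb, acting at 3.2 ft from P (one-third of the span from the peak).
Taking moments about P: Q_y·5.9 − (½·628.4·4.5)·3.2 − 2050·7.5 − 950·4.1 = 0 → Q_y = 23794.48/5.9 = 4032.96 ≈ 4033 lb.
ΣF_y = 0: P_y + 4032.96 − ½·628.4·4.5 − 2050 − 950 = 0 → P_y = 380.9 lb.
ΣF_x = 0: P_x + 1000 = 0 → P_x = -1000 lb.

P_x = -1000 lb, P_y = 380.9 lb, Q_y = 4033 lb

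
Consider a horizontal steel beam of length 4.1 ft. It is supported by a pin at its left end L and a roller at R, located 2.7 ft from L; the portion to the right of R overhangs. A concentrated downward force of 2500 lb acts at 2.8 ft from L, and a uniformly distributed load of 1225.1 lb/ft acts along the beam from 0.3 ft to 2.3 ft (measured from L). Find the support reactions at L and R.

L_x = 0, L_y = 1178 lb, R_y = 3772 lb

Resultant of the distributed load: 1225.1 × 2 = 2450.2 lb at 1.3 ft from L.
ΣM about L: R_y·2.7 − 2500·2.8 − (1225.1·2)·1.3 = 0 → R_y = 10185.26/2.7 = 3772.32 ≈ 3772 lb.
ΣF_y = 0: L_y + 3772.32 − 2500 − 1225.1·2 = 0 → L_y = 1178 lb.
ΣF_x = 0: no horizontal applied forces, so L_x = 0.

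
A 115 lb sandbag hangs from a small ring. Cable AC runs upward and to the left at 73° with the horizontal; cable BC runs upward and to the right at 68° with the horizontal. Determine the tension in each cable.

ΣF_x = 0: −T_AC·cos73° + T_BC·cos68° = 0 → T_BC = 0.780477·T_AC.
ΣF_y = 0: T_AC·sin73° + T_BC·sin68° = 115.
Substitute: T_AC·(0.956305 + 0.780477·0.927184) = 115 → T_AC = 68.4544 ≈ 68.45 lb.
Then T_BC = 0.780477 × 68.4544 = 53.43 lb.

T_AC = 68.45 lb, T_BC = 53.43 lb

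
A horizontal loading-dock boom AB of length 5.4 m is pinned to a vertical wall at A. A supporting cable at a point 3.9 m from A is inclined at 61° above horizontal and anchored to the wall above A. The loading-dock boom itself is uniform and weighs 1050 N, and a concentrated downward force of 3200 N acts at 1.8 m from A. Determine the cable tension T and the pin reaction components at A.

T = 2520 N, A_x = 1222 N, A_y = 2046 N

ΣM about A: T·sin61°·3.9 − 1050·2.7 − 3200·1.8 = 0 → T = 8595/(3.9·0.87462) = 2519.78 ≈ 2520 N.
ΣF_x = 0: A_x − T·cos61° = 0 → A_x = 2519.78 × 0.48481 = 1222 N.
ΣF_y = 0: A_y + T·sin61° − 1050 − 3200 = 0 → A_y = 4250 − 2519.78 × 0.87462 = 2046 N.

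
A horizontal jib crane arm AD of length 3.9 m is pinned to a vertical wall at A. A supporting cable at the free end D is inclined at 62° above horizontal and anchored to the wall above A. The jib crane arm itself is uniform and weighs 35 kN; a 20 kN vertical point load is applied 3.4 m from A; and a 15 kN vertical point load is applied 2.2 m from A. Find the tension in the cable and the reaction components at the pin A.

T = 49.15 kN, A_x = 23.07 kN, A_y = 26.60 kN

ΣM about A: T·sin62°·3.9 − 35·1.95 − 20·3.4 − 15·2.2 = 0 → T = 169.25/(3.9·0.882948) = 49.1506 ≈ 49.15 kN.
ΣF_x = 0: A_x − T·cos62° = 0 → A_x = 49.1506 × 0.469472 = 23.07 kN.
ΣF_y = 0: A_y + T·sin62° − 35 − 20 − 15 = 0 → A_y = 70 − 49.1506 × 0.882948 = 26.60 kN.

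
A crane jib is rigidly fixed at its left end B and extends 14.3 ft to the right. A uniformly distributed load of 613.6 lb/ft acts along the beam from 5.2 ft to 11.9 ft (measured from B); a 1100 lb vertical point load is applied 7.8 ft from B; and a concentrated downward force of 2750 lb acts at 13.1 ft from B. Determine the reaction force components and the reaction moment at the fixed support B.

B_x = 0, B_y = 7961 lb, M_B = 79760 lb·ft

Resultant of the distributed load: 613.6 × 6.7 = 4111.12 lb at 8.55 ft from B.
ΣF_x = 0: B_x = 0.
ΣF_y = 0: B_y − 613.6·6.7 − 1100 − 2750 = 0 → B_y = 7961 lb.
ΣM about B: M_B − (613.6·6.7)·8.55 − 1100·7.8 − 2750·13.1 = 0 → M_B = 79760 lb·ft.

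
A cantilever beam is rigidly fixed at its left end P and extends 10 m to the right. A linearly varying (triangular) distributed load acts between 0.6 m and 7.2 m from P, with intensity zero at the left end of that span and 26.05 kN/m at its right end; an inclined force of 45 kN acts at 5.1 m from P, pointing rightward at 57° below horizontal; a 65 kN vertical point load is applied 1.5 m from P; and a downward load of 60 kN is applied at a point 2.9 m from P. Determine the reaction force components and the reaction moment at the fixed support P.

P_x = -24.51 kN, P_y = 248.7 kN, M_P = 893.8 kN·m

Resultant of the triangular load: ½ × 26.05 × 6.6 = 85.965 kN, acting at 5 m from P (one-third of the span from the peak).
ΣF_x = 0: P_x + 45·cos57° = 0 → P_x = -24.51 kN.
ΣF_y = 0: P_y − ½·26.05·6.6 − 45·sin57° − 65 − 60 = 0 → P_y = 248.7 kN.
ΣM about P: M_P − (½·26.05·6.6)·5 − 45·sin57°·5.1 − 65·1.5 − 60·2.9 = 0 → M_P = 893.8 kN·m.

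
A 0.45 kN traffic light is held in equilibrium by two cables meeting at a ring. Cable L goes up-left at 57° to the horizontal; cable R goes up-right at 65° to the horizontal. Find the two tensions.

T_L = 0.2243 kN, T_R = 0.2890 kN

ΣF_x = 0: −T_L·cos57° + T_R·cos65° = 0 → T_R = 1.28873·T_L.
ΣF_y = 0: T_L·sin57° + T_R·sin65° = 0.45.
Substitute: T_L·(0.838671 + 1.28873·0.906308) = 0.45 → T_L = 0.224254 ≈ 0.2243 kN.
Then T_R = 1.28873 × 0.224254 = 0.2890 kN.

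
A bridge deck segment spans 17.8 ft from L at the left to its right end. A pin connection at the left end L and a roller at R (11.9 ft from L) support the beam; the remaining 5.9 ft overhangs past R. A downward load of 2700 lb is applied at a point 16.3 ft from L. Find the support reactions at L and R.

Taking moments about L: R_y·11.9 − 2700·16.3 = 0 → R_y = 44010/11.9 = 3698.32 ≈ 3698 lb.
ΣF_y = 0: L_y + 3698.32 − 2700 = 0 → L_y = -998.3 lb.
ΣF_x = 0: no horizontal applied forces, so L_x = 0.

L_x = 0, L_y = -998.3 lb, R_y = 3698 lb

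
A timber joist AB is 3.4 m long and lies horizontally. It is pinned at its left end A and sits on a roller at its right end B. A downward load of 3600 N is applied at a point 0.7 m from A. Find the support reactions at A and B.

ΣM about A: B_y·3.4 − 3600·0.7 = 0 → B_y = 2520/3.4 = 741.176 ≈ 741.2 N.
ΣF_y = 0: A_y + 741.176 − 3600 = 0 → A_y = 2859 N.
ΣF_x = 0: no horizontal applied forces, so A_x = 0.

A_x = 0, A_y = 2859 N, B_y = 741.2 N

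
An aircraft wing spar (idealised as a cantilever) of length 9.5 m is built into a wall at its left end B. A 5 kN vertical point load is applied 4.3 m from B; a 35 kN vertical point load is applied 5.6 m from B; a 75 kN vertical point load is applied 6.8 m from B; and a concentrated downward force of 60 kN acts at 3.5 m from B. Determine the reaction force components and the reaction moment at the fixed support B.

B_x = 0, B_y = 175.0 kN, M_B = 937.5 kN·m

ΣF_x = 0: B_x = 0.
ΣF_y = 0: B_y − 5 − 35 − 75 − 60 = 0 → B_y = 175.0 kN.
ΣM about B: M_B − 5·4.3 − 35·5.6 − 75·6.8 − 60·3.5 = 0 → M_B = 937.5 kN·m.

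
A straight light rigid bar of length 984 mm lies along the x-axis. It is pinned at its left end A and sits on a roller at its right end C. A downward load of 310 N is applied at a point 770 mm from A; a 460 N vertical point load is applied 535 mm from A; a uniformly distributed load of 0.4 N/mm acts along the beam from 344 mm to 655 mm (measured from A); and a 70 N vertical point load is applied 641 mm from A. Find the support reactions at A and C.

Resultant of the distributed load: 0.4 × 311 = 124.4 N at 499.5 mm from A.
Moments about A: C_y·984 − 310·770 − 460·535 − (0.4·311)·499.5 − 70·641 = 0 → C_y = 591807.8/984 = 601.431 ≈ 601.4 N.
ΣF_y = 0: A_y + 601.431 − 310 − 460 − 0.4·311 − 70 = 0 → A_y = 363.0 N.
ΣF_x = 0: no horizontal applied forces, so A_x = 0.

A_x = 0, A_y = 363.0 N, C_y = 601.4 N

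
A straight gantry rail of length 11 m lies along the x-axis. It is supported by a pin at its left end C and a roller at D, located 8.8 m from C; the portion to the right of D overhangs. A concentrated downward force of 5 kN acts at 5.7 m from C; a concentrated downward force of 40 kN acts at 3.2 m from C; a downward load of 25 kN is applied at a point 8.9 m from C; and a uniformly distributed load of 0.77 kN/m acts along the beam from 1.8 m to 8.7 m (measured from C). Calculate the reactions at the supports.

Resultant of the distributed load: 0.77 × 6.9 = 5.313 kN at 5.25 m from C.
Moments about C: D_y·8.8 − 5·5.7 − 40·3.2 − 25·8.9 − (0.77·6.9)·5.25 = 0 → D_y = 406.89325/8.8 = 46.2379 ≈ 46.24 kN.
ΣF_y = 0: C_y + 46.2379 − 5 − 40 − 25 − 0.77·6.9 = 0 → C_y = 29.08 kN.
ΣF_x = 0: no horizontal applied forces, so C_x = 0.

C_x = 0, C_y = 29.08 kN, D_y = 46.24 kN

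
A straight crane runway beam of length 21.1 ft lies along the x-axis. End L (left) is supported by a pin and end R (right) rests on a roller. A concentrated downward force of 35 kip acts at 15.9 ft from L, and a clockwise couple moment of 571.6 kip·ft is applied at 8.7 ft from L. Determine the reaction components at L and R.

L_x = 0, L_y = -18.46 kip, R_y = 53.46 kip

Moments about L: R_y·21.1 − 35·15.9 − 571.6 = 0 → R_y = 1128.1/21.1 = 53.4645 ≈ 53.46 kip.
ΣF_y = 0: L_y + 53.4645 − 35 = 0 → L_y = -18.46 kip.
ΣF_x = 0: no horizontal applied forces, so L_x = 0.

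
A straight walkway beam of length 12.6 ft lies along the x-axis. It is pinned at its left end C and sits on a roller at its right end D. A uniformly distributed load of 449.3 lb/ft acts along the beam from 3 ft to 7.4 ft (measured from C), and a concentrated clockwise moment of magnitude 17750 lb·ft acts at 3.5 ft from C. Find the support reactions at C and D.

C_x = 0, C_y = -247.7 lb, D_y = 2225 lb

Resultant of the distributed load: 449.3 × 4.4 = 1976.92 lb at 5.2 ft from C.
Taking moments about C: D_y·12.6 − (449.3·4.4)·5.2 − 17750 = 0 → D_y = 28029.984/12.6 = 2224.6 ≈ 2225 lb.
ΣF_y = 0: C_y + 2224.6 − 449.3·4.4 = 0 → C_y = -247.7 lb.
ΣF_x = 0: no horizontal applied forces, so C_x = 0.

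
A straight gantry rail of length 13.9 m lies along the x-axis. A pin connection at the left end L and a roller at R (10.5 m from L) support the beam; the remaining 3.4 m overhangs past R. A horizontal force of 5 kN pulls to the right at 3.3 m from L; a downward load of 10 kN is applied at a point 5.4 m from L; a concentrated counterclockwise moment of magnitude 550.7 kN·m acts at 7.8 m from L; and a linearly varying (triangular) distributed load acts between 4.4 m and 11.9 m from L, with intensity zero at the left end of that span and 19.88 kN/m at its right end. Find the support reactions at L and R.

L_x = -5.000 kN, L_y = 65.11 kN, R_y = 19.44 kN

Resultant of the triangular load: ½ × 19.88 × 7.5 = 74.55 kN, acting at 9.4 m from L (one-third of the span from the peak).
Moments about L: R_y·10.5 − 10·5.4 + 550.7 − (½·19.88·7.5)·9.4 = 0 → R_y = 204.07/10.5 = 19.4352 ≈ 19.44 kN.
ΣF_y = 0: L_y + 19.4352 − 10 − ½·19.88·7.5 = 0 → L_y = 65.11 kN.
ΣF_x = 0: L_x + 5 = 0 → L_x = -5.000 kN.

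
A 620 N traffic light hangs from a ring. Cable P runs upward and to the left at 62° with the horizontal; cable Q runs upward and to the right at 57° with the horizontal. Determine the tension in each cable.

T_P = 386.1 N, T_Q = 332.8 N

ΣF_x = 0: −T_P·cos62° + T_Q·cos57° = 0 → T_Q = 0.861987·T_P.
ΣF_y = 0: T_P·sin62° + T_Q·sin57° = 620.
Substitute: T_P·(0.882948 + 0.861987·0.838671) = 620 → T_P = 386.083 ≈ 386.1 N.
Then T_Q = 0.861987 × 386.083 = 332.8 N.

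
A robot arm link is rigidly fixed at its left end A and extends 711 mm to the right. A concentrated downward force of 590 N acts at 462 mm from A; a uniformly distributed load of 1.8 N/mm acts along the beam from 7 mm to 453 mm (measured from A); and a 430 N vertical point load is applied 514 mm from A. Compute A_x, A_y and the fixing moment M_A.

Resultant of the distributed load: 1.8 × 446 = 802.8 N at 230 mm from A.
ΣF_x = 0: A_x = 0.
ΣF_y = 0: A_y − 590 − 1.8·446 − 430 = 0 → A_y = 1823 N.
ΣM about A: M_A − 590·462 − (1.8·446)·230 − 430·514 = 0 → M_A = 678200 N·mm.

A_x = 0, A_y = 1823 N, M_A = 678200 N·mm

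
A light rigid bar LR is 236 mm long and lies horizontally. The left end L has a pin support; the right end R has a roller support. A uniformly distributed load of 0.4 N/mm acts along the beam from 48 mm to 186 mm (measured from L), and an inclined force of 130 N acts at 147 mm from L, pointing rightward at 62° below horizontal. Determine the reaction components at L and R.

Resultant of the distributed load: 0.4 × 138 = 55.2 N at 117 mm from L.
Moments about L: R_y·236 − (0.4·138)·117 − 130·sin62°·147 = 0 → R_y = 23331.5/236 = 98.8623 ≈ 98.86 N.
ΣF_y = 0: L_y + 98.8623 − 0.4·138 − 130·sin62° = 0 → L_y = 71.12 N.
ΣF_x = 0: L_x + 130·cos62° = 0 → L_x = -61.03 N.

L_x = -61.03 N, L_y = 71.12 N, R_y = 98.86 N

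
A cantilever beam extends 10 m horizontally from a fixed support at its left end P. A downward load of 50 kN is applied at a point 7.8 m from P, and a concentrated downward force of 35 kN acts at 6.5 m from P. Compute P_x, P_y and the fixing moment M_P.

ΣF_x = 0: P_x = 0.
ΣF_y = 0: P_y − 50 − 35 = 0 → P_y = 85.00 kN.
ΣM about P: M_P − 50·7.8 − 35·6.5 = 0 → M_P = 617.5 kN·m.

P_x = 0, P_y = 85.00 kN, M_P = 617.5 kN·m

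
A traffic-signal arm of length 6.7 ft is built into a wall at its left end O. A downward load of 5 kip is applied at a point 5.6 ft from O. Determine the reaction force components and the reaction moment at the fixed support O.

ΣF_x = 0: O_x = 0.
ΣF_y = 0: O_y − 5 = 0 → O_y = 5.000 kip.
ΣM about O: M_O − 5·5.6 = 0 → M_O = 28.00 kip·ft.

O_x = 0, O_y = 5.000 kip, M_O = 28.00 kip·ft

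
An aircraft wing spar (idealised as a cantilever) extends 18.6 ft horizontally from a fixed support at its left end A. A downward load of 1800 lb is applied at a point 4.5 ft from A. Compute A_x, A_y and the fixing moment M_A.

A_x = 0, A_y = 1800 lb, M_A = 8100 lb·ft

ΣF_x = 0: A_x = 0.
ΣF_y = 0: A_y − 1800 = 0 → A_y = 1800 lb.
ΣM about A: M_A − 1800·4.5 = 0 → M_A = 8100 lb·ft.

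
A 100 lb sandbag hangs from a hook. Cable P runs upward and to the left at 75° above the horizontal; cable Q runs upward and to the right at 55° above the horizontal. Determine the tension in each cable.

ΣF_x = 0: −T_P·cos75° + T_Q·cos55° = 0 → T_Q = 0.451237·T_P.
ΣF_y = 0: T_P·sin75° + T_Q·sin55° = 100.
Substitute: T_P·(0.965926 + 0.451237·0.819152) = 100 → T_P = 74.8751 ≈ 74.88 lb.
Then T_Q = 0.451237 × 74.8751 = 33.79 lb.

T_P = 74.88 lb, T_Q = 33.79 lb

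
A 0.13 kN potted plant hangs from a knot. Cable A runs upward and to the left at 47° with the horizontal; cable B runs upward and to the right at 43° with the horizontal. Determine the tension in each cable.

T_A = 0.09508 kN, T_B = 0.08866 kN

ΣF_x = 0: −T_A·cos47° + T_B·cos43° = 0 → T_B = 0.932515·T_A.
ΣF_y = 0: T_A·sin47° + T_B·sin43° = 0.13.
Substitute: T_A·(0.731354 + 0.932515·0.681998) = 0.13 → T_A = 0.095076 ≈ 0.09508 kN.
Then T_B = 0.932515 × 0.095076 = 0.08866 kN.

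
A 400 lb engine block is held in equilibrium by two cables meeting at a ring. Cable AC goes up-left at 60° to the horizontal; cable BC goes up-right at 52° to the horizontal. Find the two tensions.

T_AC = 265.6 lb, T_BC = 215.7 lb

ΣF_x = 0: −T_AC·cos60° + T_BC·cos52° = 0 → T_BC = 0.812135·T_AC.
ΣF_y = 0: T_AC·sin60° + T_BC·sin52° = 400.
Substitute: T_AC·(0.866025 + 0.812135·0.788011) = 400 → T_AC = 265.605 ≈ 265.6 lb.
Then T_BC = 0.812135 × 265.605 = 215.7 lb.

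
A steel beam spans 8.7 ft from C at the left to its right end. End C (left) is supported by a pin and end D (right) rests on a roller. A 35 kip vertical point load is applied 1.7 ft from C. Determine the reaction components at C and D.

ΣM about C: D_y·8.7 − 35·1.7 = 0 → D_y = 59.5/8.7 = 6.83908 ≈ 6.839 kip.
ΣF_y = 0: C_y + 6.83908 − 35 = 0 → C_y = 28.16 kip.
ΣF_x = 0: no horizontal applied forces, so C_x = 0.

C_x = 0, C_y = 28.16 kip, D_y = 6.839 kip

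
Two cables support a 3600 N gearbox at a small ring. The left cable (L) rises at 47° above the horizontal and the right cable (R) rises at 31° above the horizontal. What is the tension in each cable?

T_L = 3155 N, T_R = 2510 N

ΣF_x = 0: −T_L·cos47° + T_R·cos31° = 0 → T_R = 0.795642·T_L.
ΣF_y = 0: T_L·sin47° + T_R·sin31° = 3600.
Substitute: T_L·(0.731354 + 0.795642·0.515038) = 3600 → T_L = 3154.74 ≈ 3155 N.
Then T_R = 0.795642 × 3154.74 = 2510 N.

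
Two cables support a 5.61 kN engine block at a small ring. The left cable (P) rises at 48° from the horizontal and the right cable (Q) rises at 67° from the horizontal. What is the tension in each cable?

ΣF_x = 0: −T_P·cos48° + T_Q·cos67° = 0 → T_Q = 1.71251·T_P.
ΣF_y = 0: T_P·sin48° + T_Q·sin67° = 5.61.
Substitute: T_P·(0.743145 + 1.71251·0.920505) = 5.61 → T_P = 2.4186 ≈ 2.419 kN.
Then T_Q = 1.71251 × 2.4186 = 4.142 kN.

T_P = 2.419 kN, T_Q = 4.142 kN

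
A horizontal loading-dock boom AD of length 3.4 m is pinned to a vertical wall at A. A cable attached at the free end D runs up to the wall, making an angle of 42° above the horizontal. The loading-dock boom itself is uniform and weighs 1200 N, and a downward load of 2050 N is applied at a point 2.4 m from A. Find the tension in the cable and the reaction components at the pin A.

T = 3059 N, A_x = 2273 N, A_y = 1203 N

ΣM about A: T·sin42°·3.4 − 1200·1.7 − 2050·2.4 = 0 → T = 6960/(3.4·0.669131) = 3059.28 ≈ 3059 N.
ΣF_x = 0: A_x − T·cos42° = 0 → A_x = 3059.28 × 0.743145 = 2273 N.
ΣF_y = 0: A_y + T·sin42° − 1200 − 2050 = 0 → A_y = 3250 − 3059.28 × 0.669131 = 1203 N.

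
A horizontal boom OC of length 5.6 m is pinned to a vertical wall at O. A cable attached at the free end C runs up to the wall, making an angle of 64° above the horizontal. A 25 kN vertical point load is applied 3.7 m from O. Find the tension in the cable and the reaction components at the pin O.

T = 18.38 kN, O_x = 8.056 kN, O_y = 8.482 kN

ΣM about O: T·sin64°·5.6 − 25·3.7 = 0 → T = 92.5/(5.6·0.898794) = 18.3778 ≈ 18.38 kN.
ΣF_x = 0: O_x − T·cos64° = 0 → O_x = 18.3778 × 0.438371 = 8.056 kN.
ΣF_y = 0: O_y + T·sin64° − 25 = 0 → O_y = 25 − 18.3778 × 0.898794 = 8.482 kN.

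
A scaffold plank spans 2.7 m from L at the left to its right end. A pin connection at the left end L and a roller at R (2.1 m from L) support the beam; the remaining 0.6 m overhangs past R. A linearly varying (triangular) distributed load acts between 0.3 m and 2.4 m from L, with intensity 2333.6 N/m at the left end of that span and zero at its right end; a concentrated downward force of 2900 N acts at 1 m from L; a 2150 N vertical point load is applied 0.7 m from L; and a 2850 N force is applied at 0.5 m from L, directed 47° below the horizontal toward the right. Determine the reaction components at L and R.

L_x = -1944 N, L_y = 5824 N, R_y = 3761 N

Resultant of the triangular load: ½ × 2333.6 × 2.1 = 2450.28 N, acting at 1 m from L (one-third of the span from the peak).
ΣM about L: R_y·2.1 − (½·2333.6·2.1)·1 − 2900·1 − 2150·0.7 − 2850·sin47°·0.5 = 0 → R_y = 7897.46/2.1 = 3760.7 ≈ 3761 N.
ΣF_y = 0: L_y + 3760.7 − ½·2333.6·2.1 − 2900 − 2150 − 2850·sin47° = 0 → L_y = 5824 N.
ΣF_x = 0: L_x + 2850·cos47° = 0 → L_x = -1944 N.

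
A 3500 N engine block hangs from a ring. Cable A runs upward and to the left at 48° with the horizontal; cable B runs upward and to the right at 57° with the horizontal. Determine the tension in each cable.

ΣF_x = 0: −T_A·cos48° + T_B·cos57° = 0 → T_B = 1.22858·T_A.
ΣF_y = 0: T_A·sin48° + T_B·sin57° = 3500.
Substitute: T_A·(0.743145 + 1.22858·0.838671) = 3500 → T_A = 1973.48 ≈ 1973 N.
Then T_B = 1.22858 × 1973.48 = 2425 N.

T_A = 1973 N, T_B = 2425 N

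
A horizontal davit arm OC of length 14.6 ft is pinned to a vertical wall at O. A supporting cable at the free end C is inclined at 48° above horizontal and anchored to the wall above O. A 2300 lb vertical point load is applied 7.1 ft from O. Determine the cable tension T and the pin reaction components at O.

T = 1505 lb, O_x = 1007 lb, O_y = 1182 lb

ΣM about O: T·sin48°·14.6 − 2300·7.1 = 0 → T = 16330/(14.6·0.743145) = 1505.08 ≈ 1505 lb.
ΣF_x = 0: O_x − T·cos48° = 0 → O_x = 1505.08 × 0.669131 = 1007 lb.
ΣF_y = 0: O_y + T·sin48° − 2300 = 0 → O_y = 2300 − 1505.08 × 0.743145 = 1182 lb.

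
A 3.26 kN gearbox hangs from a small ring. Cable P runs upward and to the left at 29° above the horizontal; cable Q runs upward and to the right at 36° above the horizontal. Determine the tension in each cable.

T_P = 2.910 kN, T_Q = 3.146 kN

ΣF_x = 0: −T_P·cos29° + T_Q·cos36° = 0 → T_Q = 1.08109·T_P.
ΣF_y = 0: T_P·sin29° + T_Q·sin36° = 3.26.
Substitute: T_P·(0.48481 + 1.08109·0.587785) = 3.26 → T_P = 2.91004 ≈ 2.910 kN.
Then T_Q = 1.08109 × 2.91004 = 3.146 kN.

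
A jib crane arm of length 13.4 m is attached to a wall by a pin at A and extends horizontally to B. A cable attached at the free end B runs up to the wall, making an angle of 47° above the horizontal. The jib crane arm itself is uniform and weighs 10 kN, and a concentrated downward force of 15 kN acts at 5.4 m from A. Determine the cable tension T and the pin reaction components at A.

ΣM about A: T·sin47°·13.4 − 10·6.7 − 15·5.4 = 0 → T = 148/(13.4·0.731354) = 15.1018 ≈ 15.10 kN.
ΣF_x = 0: A_x − T·cos47° = 0 → A_x = 15.1018 × 0.681998 = 10.30 kN.
ΣF_y = 0: A_y + T·sin47° − 10 − 15 = 0 → A_y = 25 − 15.1018 × 0.731354 = 13.96 kN.

T = 15.10 kN, A_x = 10.30 kN, A_y = 13.96 kN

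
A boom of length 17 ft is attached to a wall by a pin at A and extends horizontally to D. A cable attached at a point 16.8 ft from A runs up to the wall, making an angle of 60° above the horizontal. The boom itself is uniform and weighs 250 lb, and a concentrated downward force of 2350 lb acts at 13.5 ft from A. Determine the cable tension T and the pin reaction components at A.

ΣM about A: T·sin60°·16.8 − 250·8.5 − 2350·13.5 = 0 → T = 33850/(16.8·0.866025) = 2326.59 ≈ 2327 lb.
ΣF_x = 0: A_x − T·cos60° = 0 → A_x = 2326.59 × 0.5 = 1163 lb.
ΣF_y = 0: A_y + T·sin60° − 250 − 2350 = 0 → A_y = 2600 − 2326.59 × 0.866025 = 585.1 lb.

T = 2327 lb, A_x = 1163 lb, A_y = 585.1 lb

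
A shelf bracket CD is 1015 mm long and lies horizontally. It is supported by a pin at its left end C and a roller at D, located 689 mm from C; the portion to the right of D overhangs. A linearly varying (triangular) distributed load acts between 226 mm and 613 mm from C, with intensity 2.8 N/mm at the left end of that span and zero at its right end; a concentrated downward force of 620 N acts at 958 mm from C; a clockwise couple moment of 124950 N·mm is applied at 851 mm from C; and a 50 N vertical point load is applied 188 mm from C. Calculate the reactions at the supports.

C_x = 0, C_y = -124.4 N, D_y = 1336 N

Resultant of the triangular load: ½ × 2.8 × 387 = 541.8 N, acting at 355 mm from C (one-third of the span from the peak).
Taking moments about C: D_y·689 − (½·2.8·387)·355 − 620·958 − 124950 − 50·188 = 0 → D_y = 920649/689 = 1336.21 ≈ 1336 N.
ΣF_y = 0: C_y + 1336.21 − ½·2.8·387 − 620 − 50 = 0 → C_y = -124.4 N.
ΣF_x = 0: no horizontal applied forces, so C_x = 0.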